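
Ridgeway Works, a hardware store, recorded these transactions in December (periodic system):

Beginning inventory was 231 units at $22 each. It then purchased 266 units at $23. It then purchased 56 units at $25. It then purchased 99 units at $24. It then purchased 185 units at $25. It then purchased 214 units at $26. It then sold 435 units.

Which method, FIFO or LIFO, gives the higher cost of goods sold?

LIFO

FIFO COGS: 231 @ $22 + 204 @ $23 = $9,774
LIFO COGS: 214 @ $26 + 185 @ $25 + 36 @ $24 = $11,053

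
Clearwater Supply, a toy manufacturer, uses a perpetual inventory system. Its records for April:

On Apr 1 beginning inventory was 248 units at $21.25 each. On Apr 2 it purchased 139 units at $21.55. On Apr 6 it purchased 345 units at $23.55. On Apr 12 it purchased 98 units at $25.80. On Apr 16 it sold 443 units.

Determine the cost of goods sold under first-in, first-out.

Apr 16, 443 sold [FIFO — oldest first]: 248 @ $21.25 + 139 @ $21.55 + 56 @ $23.55 = $9,584.25
Ending inventory: 289 @ $23.55 + 98 @ $25.80 = $9,334.35

COGS = $9,584.25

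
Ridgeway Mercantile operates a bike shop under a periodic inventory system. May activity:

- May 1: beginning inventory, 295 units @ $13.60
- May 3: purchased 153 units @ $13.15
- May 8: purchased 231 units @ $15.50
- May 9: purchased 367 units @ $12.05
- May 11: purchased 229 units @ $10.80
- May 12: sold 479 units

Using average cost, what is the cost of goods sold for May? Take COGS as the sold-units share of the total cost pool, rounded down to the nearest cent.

May 12, sell 479: 479/1275 × $16,500.00 → $6,198.82
Ending inventory (cost pool remaining) = $10,301.18
Check: goods available $16,500.00 = COGS $6,198.82 + ending $10,301.18

COGS = $6,198.82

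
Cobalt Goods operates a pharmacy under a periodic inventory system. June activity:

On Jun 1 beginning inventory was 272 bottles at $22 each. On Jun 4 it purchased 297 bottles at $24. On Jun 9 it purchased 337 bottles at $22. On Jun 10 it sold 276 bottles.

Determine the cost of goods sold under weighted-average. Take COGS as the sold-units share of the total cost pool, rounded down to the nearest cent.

COGS = $6,252.95

Jun 10, sell 276: 276/906 × $20,526.00 → $6,252.95
Ending inventory (cost pool remaining) = $14,273.05
Check: goods available $20,526.00 = COGS $6,252.95 + ending $14,273.05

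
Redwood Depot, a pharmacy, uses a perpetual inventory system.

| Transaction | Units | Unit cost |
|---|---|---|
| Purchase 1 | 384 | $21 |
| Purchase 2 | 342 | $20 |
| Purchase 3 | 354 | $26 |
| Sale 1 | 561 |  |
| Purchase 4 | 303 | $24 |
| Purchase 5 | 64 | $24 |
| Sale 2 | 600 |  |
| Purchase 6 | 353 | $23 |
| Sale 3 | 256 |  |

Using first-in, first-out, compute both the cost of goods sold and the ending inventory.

COGS = $32,196; ending inventory = $8,839

Sale 1 (561) [FIFO — oldest first]: 384 @ $21 + 177 @ $20 = $11,604
Sale 2 (600) [FIFO — oldest first]: 165 @ $20 + 354 @ $26 + 81 @ $24 = $14,448
Sale 3 (256) [FIFO — oldest first]: 222 @ $24 + 34 @ $24 = $6,144
Total COGS = $11,604 + $14,448 + $6,144 = $32,196
Ending inventory: 30 @ $24 + 353 @ $23 = $8,839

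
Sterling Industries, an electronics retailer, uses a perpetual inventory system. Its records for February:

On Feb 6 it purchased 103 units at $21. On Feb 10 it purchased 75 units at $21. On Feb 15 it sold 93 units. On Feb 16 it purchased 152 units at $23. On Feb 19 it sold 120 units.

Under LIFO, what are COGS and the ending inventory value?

Feb 15, 93 sold [LIFO — newest first]: 75 @ $21 + 18 @ $21 = $1,953
Feb 19, 120 sold [LIFO — newest first]: 120 @ $23 = $2,760
Total COGS = $1,953 + $2,760 = $4,713
Ending inventory: 85 @ $21 + 32 @ $23 = $2,521

COGS = $4,713; ending inventory = $2,521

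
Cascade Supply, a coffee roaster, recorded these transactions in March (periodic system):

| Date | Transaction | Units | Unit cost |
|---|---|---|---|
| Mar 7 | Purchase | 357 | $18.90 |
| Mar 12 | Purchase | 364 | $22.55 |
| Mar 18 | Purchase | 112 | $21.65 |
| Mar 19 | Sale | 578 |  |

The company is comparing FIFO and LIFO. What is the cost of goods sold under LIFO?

COGS = $12,560.80

FIFO COGS: 357 @ $18.90 + 221 @ $22.55 = $11,730.85
LIFO COGS: 112 @ $21.65 + 364 @ $22.55 + 102 @ $18.90 = $12,560.80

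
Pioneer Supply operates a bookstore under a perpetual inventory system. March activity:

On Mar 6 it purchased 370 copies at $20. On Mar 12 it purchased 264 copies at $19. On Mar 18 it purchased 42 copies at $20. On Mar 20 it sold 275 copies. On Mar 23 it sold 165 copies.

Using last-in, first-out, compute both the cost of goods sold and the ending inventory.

Mar 20, 275 sold [LIFO — newest first]: 42 @ $20 + 233 @ $19 = $5,267
Mar 23, 165 sold [LIFO — newest first]: 31 @ $19 + 134 @ $20 = $3,269
Total COGS = $5,267 + $3,269 = $8,536
Ending inventory: 236 @ $20 = $4,720

COGS = $8,536; ending inventory = $4,720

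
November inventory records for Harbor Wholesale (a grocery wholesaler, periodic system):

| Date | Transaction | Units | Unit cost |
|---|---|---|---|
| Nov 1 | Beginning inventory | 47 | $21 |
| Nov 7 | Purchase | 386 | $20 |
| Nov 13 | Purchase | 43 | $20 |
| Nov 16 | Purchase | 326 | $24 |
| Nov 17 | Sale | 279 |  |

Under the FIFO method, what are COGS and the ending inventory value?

Nov 17, 279 sold [FIFO — oldest first]: 47 @ $21 + 232 @ $20 = $5,627
Ending inventory: 154 @ $20 + 43 @ $20 + 326 @ $24 = $11,764
Check: goods available $17,391 = COGS $5,627 + ending $11,764

COGS = $5,627; ending inventory = $11,764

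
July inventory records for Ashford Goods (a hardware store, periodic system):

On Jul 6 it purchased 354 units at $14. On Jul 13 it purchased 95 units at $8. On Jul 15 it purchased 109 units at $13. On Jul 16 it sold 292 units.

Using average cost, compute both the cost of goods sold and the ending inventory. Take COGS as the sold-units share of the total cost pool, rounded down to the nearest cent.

Jul 16, sell 292: 292/558 × $7,133.00 → $3,732.68
Ending inventory (cost pool remaining) = $3,400.32

COGS = $3,732.68; ending inventory = $3,400.32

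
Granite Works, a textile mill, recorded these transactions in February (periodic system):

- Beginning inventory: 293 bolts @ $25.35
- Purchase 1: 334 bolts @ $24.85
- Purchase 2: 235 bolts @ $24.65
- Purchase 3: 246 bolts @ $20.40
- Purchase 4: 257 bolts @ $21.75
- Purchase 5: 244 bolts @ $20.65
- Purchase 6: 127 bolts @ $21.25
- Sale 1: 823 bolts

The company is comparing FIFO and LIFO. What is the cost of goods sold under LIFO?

COGS = $17,305.10

FIFO COGS: 293 @ $25.35 + 334 @ $24.85 + 196 @ $24.65 = $20,558.85
LIFO COGS: 127 @ $21.25 + 244 @ $20.65 + 257 @ $21.75 + 195 @ $20.40 = $17,305.10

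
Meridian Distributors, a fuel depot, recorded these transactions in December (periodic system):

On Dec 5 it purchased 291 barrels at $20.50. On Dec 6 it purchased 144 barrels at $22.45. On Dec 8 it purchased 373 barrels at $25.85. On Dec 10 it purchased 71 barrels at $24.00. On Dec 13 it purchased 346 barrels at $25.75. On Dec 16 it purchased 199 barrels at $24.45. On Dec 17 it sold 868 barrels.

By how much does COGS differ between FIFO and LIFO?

FIFO COGS: 291 @ $20.50 + 144 @ $22.45 + 373 @ $25.85 + 60 @ $24.00 = $20,280.35
LIFO COGS: 199 @ $24.45 + 346 @ $25.75 + 71 @ $24.00 + 252 @ $25.85 = $21,993.25
Difference = |$20,280.35 − $21,993.25| = $1,712.90

$1,712.90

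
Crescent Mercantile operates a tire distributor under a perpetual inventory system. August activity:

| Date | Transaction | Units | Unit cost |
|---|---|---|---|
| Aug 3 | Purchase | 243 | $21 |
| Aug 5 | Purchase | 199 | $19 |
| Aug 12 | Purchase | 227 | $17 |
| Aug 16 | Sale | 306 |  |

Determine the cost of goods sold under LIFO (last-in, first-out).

COGS = $5,360

Aug 16, 306 sold [LIFO — newest first]: 227 @ $17 + 79 @ $19 = $5,360
Ending inventory: 243 @ $21 + 120 @ $19 = $7,383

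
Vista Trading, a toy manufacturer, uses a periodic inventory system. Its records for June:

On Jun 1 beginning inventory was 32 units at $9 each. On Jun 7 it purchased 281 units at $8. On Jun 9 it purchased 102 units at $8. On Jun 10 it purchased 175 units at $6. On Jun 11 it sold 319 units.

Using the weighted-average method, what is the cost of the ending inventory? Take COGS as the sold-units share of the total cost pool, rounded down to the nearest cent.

Ending inventory = $2,021.94

Jun 11, sell 319: 319/590 × $4,402.00 → $2,380.06
Ending inventory (cost pool remaining) = $2,021.94
Check: goods available $4,402.00 = COGS $2,380.06 + ending $2,021.94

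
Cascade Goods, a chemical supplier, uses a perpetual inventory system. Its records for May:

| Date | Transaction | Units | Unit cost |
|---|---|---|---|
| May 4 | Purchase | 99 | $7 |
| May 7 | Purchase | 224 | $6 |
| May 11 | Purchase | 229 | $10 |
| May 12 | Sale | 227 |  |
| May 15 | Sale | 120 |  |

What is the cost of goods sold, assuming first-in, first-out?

COGS = $2,277

May 12, 227 sold [FIFO — oldest first]: 99 @ $7 + 128 @ $6 = $1,461
May 15, 120 sold [FIFO — oldest first]: 96 @ $6 + 24 @ $10 = $816
Total COGS = $1,461 + $816 = $2,277
Ending inventory: 205 @ $10 = $2,050
Check: goods available $4,327 = COGS $2,277 + ending $2,050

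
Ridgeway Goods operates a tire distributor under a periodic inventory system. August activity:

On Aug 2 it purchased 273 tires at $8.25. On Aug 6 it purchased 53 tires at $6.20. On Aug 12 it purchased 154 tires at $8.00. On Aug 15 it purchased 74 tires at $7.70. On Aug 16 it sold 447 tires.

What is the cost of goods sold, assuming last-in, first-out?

COGS = $3,499.90

Aug 16, 447 sold [LIFO — newest first]: 74 @ $7.70 + 154 @ $8.00 + 53 @ $6.20 + 166 @ $8.25 = $3,499.90
Ending inventory: 107 @ $8.25 = $882.75
Check: goods available $4,382.65 = COGS $3,499.90 + ending $882.75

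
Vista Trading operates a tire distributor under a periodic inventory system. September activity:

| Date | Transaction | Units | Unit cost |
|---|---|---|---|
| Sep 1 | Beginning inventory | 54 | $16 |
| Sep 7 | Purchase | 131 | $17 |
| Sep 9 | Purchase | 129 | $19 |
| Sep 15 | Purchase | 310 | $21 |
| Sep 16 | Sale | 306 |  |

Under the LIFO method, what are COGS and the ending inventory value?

Sep 16, 306 sold [LIFO — newest first]: 306 @ $21 = $6,426
Ending inventory: 54 @ $16 + 131 @ $17 + 129 @ $19 + 4 @ $21 = $5,626
Check: goods available $12,052 = COGS $6,426 + ending $5,626

COGS = $6,426; ending inventory = $5,626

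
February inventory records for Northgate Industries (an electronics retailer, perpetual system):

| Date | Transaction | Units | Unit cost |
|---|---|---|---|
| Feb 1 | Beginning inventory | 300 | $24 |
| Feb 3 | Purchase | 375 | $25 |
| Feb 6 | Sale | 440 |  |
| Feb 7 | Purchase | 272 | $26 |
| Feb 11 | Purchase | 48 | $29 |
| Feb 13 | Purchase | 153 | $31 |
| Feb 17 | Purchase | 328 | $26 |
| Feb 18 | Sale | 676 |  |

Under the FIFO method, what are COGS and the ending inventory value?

COGS = $28,790; ending inventory = $9,520

Feb 6, 440 sold [FIFO — oldest first]: 300 @ $24 + 140 @ $25 = $10,700
Feb 18, 676 sold [FIFO — oldest first]: 235 @ $25 + 272 @ $26 + 48 @ $29 + 121 @ $31 = $18,090
Total COGS = $10,700 + $18,090 = $28,790
Ending inventory: 32 @ $31 + 328 @ $26 = $9,520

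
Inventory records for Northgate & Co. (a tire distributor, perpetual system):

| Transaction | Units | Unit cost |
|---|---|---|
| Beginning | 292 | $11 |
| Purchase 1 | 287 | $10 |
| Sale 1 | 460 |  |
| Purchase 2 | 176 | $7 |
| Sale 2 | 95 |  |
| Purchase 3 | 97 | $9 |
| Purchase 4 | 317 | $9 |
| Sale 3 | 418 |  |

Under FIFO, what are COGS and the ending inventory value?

Sale 1 (460) [FIFO — oldest first]: 292 @ $11 + 168 @ $10 = $4,892
Sale 2 (95) [FIFO — oldest first]: 95 @ $10 = $950
Sale 3 (418) [FIFO — oldest first]: 24 @ $10 + 176 @ $7 + 97 @ $9 + 121 @ $9 = $3,434
Total COGS = $4,892 + $950 + $3,434 = $9,276
Ending inventory: 196 @ $9 = $1,764
Check: goods available $11,040 = COGS $9,276 + ending $1,764

COGS = $9,276; ending inventory = $1,764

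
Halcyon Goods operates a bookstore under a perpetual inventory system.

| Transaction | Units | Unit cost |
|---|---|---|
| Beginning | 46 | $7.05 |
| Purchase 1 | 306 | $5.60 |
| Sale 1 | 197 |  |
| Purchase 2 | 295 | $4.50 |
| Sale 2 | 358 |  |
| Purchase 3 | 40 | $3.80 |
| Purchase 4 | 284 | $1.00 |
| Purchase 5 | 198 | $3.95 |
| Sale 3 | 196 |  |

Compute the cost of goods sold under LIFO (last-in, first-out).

COGS = $3,557.70

Sale 1 (197) [LIFO — newest first]: 197 @ $5.60 = $1,103.20
Sale 2 (358) [LIFO — newest first]: 295 @ $4.50 + 63 @ $5.60 = $1,680.30
Sale 3 (196) [LIFO — newest first]: 196 @ $3.95 = $774.20
Total COGS = $1,103.20 + $1,680.30 + $774.20 = $3,557.70
Ending inventory: 46 @ $7.05 + 46 @ $5.60 + 40 @ $3.80 + 284 @ $1.00 + 2 @ $3.95 = $1,025.80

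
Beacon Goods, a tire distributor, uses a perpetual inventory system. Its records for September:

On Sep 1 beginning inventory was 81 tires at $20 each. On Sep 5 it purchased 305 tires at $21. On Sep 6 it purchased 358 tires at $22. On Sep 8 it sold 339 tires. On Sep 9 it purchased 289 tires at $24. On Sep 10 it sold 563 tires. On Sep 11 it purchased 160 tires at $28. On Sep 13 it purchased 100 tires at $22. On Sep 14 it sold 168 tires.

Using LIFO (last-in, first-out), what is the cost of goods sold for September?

Sep 8, 339 sold [LIFO — newest first]: 339 @ $22 = $7,458
Sep 10, 563 sold [LIFO — newest first]: 289 @ $24 + 19 @ $22 + 255 @ $21 = $12,709
Sep 14, 168 sold [LIFO — newest first]: 100 @ $22 + 68 @ $28 = $4,104
Total COGS = $7,458 + $12,709 + $4,104 = $24,271
Ending inventory: 81 @ $20 + 50 @ $21 + 92 @ $28 = $5,246

COGS = $24,271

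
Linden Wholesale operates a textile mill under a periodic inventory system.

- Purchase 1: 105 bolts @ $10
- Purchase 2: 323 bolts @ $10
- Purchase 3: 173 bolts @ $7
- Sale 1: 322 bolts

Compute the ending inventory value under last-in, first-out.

Ending inventory = $2,790

Sale 1 (322) [LIFO — newest first]: 173 @ $7 + 149 @ $10 = $2,701
Ending inventory: 105 @ $10 + 174 @ $10 = $2,790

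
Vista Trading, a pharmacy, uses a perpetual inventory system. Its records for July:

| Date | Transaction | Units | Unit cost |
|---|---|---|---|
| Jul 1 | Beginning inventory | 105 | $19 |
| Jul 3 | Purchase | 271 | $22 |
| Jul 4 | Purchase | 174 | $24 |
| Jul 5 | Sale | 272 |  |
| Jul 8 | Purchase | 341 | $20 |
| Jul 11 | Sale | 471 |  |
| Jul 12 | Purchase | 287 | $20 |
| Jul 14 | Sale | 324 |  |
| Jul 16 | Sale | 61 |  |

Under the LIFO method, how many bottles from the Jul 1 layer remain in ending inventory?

Jul 5, 272 sold [LIFO — newest first]: 174 @ $24 + 98 @ $22 = $6,332
Jul 11, 471 sold [LIFO — newest first]: 341 @ $20 + 130 @ $22 = $9,680
Jul 14, 324 sold [LIFO — newest first]: 287 @ $20 + 37 @ $22 = $6,554
Jul 16, 61 sold [LIFO — newest first]: 6 @ $22 + 55 @ $19 = $1,177
Total COGS = $6,332 + $9,680 + $6,554 + $1,177 = $23,743
Ending inventory: 50 @ $19 = $950
Check: goods available $24,693 = COGS $23,743 + ending $950

50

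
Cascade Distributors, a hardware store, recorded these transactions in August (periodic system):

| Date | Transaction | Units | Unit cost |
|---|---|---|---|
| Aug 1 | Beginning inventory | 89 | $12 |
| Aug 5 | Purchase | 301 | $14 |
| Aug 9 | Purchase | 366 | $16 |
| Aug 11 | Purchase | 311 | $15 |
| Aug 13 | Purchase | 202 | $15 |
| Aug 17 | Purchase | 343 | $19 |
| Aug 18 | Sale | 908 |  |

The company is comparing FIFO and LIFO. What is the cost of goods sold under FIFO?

COGS = $13,418

FIFO COGS: 89 @ $12 + 301 @ $14 + 366 @ $16 + 152 @ $15 = $13,418
LIFO COGS: 343 @ $19 + 202 @ $15 + 311 @ $15 + 52 @ $16 = $15,044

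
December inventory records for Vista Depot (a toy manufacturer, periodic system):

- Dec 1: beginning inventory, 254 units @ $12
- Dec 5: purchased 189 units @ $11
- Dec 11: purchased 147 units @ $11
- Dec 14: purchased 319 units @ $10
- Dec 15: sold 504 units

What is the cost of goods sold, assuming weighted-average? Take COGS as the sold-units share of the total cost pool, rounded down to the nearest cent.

Dec 15, sell 504: 504/909 × $9,934.00 → $5,507.96
Ending inventory (cost pool remaining) = $4,426.04

COGS = $5,507.96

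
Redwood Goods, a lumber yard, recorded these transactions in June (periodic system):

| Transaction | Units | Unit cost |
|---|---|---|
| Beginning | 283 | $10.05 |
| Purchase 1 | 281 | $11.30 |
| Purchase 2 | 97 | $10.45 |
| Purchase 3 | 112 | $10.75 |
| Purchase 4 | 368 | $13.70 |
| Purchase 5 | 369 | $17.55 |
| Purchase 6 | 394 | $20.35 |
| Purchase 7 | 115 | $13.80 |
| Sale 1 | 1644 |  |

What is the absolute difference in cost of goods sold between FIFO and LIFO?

$2,994.25

FIFO COGS: 283 @ $10.05 + 281 @ $11.30 + 97 @ $10.45 + 112 @ $10.75 + 368 @ $13.70 + 369 @ $17.55 + 134 @ $20.35 = $22,481.55
LIFO COGS: 115 @ $13.80 + 394 @ $20.35 + 369 @ $17.55 + 368 @ $13.70 + 112 @ $10.75 + 97 @ $10.45 + 189 @ $11.30 = $25,475.80
Difference = |$22,481.55 − $25,475.80| = $2,994.25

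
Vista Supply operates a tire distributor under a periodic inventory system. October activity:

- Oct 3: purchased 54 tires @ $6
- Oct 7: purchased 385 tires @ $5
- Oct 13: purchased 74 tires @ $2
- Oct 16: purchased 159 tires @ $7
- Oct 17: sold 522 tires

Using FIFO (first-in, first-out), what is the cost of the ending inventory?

Ending inventory = $1,050

Oct 17, 522 sold [FIFO — oldest first]: 54 @ $6 + 385 @ $5 + 74 @ $2 + 9 @ $7 = $2,460
Ending inventory: 150 @ $7 = $1,050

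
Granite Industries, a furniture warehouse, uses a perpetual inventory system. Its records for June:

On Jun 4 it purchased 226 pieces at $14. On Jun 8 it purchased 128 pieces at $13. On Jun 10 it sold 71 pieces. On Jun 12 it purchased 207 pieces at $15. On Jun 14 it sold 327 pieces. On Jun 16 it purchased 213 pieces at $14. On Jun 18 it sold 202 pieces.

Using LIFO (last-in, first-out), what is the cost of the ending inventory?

Ending inventory = $2,436

Jun 10, 71 sold [LIFO — newest first]: 71 @ $13 = $923
Jun 14, 327 sold [LIFO — newest first]: 207 @ $15 + 57 @ $13 + 63 @ $14 = $4,728
Jun 18, 202 sold [LIFO — newest first]: 202 @ $14 = $2,828
Total COGS = $923 + $4,728 + $2,828 = $8,479
Ending inventory: 163 @ $14 + 11 @ $14 = $2,436
Check: goods available $10,915 = COGS $8,479 + ending $2,436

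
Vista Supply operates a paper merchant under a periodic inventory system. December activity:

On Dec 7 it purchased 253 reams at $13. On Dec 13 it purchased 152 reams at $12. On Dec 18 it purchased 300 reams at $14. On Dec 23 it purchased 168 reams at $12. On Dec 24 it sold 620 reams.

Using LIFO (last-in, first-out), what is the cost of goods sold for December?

Dec 24, 620 sold [LIFO — newest first]: 168 @ $12 + 300 @ $14 + 152 @ $12 = $8,040
Ending inventory: 253 @ $13 = $3,289

COGS = $8,040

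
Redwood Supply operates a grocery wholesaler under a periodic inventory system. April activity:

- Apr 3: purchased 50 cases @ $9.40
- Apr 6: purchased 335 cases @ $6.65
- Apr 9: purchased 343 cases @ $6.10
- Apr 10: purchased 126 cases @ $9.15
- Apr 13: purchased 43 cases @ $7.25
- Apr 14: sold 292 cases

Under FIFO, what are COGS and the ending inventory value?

COGS = $2,079.30; ending inventory = $4,175.40

Apr 14, 292 sold [FIFO — oldest first]: 50 @ $9.40 + 242 @ $6.65 = $2,079.30
Ending inventory: 93 @ $6.65 + 343 @ $6.10 + 126 @ $9.15 + 43 @ $7.25 = $4,175.40
Check: goods available $6,254.70 = COGS $2,079.30 + ending $4,175.40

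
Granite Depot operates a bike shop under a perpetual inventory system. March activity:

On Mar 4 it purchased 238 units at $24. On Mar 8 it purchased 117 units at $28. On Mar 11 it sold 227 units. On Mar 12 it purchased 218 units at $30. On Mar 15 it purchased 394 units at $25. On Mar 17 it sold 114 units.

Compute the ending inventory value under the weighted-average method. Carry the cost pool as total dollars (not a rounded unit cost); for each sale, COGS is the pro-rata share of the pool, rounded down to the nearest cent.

Ending inventory = $16,606.56

After Mar 4: 238 on hand, pool $5,712.00 (≈ $24.0000 each)
After Mar 8: 355 on hand, pool $8,988.00 (≈ $25.3183 each)
Mar 11, sell 227: 227/355 × $8,988.00 → $5,747.25
After Mar 12: 346 on hand, pool $9,780.75 (≈ $28.2681 each)
After Mar 15: 740 on hand, pool $19,630.75 (≈ $26.5280 each)
Mar 17, sell 114: 114/740 × $19,630.75 → $3,024.19
Total COGS = $5,747.25 + $3,024.19 = $8,771.44
Ending inventory (cost pool remaining) = $16,606.56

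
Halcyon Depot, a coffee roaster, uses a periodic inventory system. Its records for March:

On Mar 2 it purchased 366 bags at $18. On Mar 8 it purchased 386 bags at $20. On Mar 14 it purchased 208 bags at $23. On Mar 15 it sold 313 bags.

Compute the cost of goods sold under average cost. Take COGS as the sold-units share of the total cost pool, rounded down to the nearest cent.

Mar 15, sell 313: 313/960 × $19,092.00 → $6,224.78
Ending inventory (cost pool remaining) = $12,867.22

COGS = $6,224.78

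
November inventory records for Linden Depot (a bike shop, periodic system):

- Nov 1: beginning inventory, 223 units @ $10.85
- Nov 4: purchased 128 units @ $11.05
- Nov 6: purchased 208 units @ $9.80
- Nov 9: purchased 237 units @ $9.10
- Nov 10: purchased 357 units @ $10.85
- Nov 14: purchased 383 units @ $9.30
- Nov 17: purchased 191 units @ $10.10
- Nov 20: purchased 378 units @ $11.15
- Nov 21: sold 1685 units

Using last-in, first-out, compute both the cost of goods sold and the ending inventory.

COGS = $17,098.05; ending inventory = $4,510.15

Nov 21, 1685 sold [LIFO — newest first]: 378 @ $11.15 + 191 @ $10.10 + 383 @ $9.30 + 357 @ $10.85 + 237 @ $9.10 + 139 @ $9.80 = $17,098.05
Ending inventory: 223 @ $10.85 + 128 @ $11.05 + 69 @ $9.80 = $4,510.15
Check: goods available $21,608.20 = COGS $17,098.05 + ending $4,510.15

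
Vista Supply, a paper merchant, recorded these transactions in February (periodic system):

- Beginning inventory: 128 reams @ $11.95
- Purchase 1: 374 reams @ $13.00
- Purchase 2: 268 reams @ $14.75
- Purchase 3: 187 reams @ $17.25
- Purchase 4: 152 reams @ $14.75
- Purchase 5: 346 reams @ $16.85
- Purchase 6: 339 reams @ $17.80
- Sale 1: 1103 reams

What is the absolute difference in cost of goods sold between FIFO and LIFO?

$2,773.45

FIFO COGS: 128 @ $11.95 + 374 @ $13.00 + 268 @ $14.75 + 187 @ $17.25 + 146 @ $14.75 = $15,723.85
LIFO COGS: 339 @ $17.80 + 346 @ $16.85 + 152 @ $14.75 + 187 @ $17.25 + 79 @ $14.75 = $18,497.30
Difference = |$15,723.85 − $18,497.30| = $2,773.45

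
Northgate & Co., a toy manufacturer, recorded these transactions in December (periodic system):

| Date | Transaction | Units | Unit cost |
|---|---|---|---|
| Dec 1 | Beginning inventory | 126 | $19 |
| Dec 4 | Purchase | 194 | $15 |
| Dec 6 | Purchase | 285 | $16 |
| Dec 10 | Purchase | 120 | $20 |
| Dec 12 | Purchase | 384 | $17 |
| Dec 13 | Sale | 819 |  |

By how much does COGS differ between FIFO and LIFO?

$76

FIFO COGS: 126 @ $19 + 194 @ $15 + 285 @ $16 + 120 @ $20 + 94 @ $17 = $13,862
LIFO COGS: 384 @ $17 + 120 @ $20 + 285 @ $16 + 30 @ $15 = $13,938
Difference = |$13,862 − $13,938| = $76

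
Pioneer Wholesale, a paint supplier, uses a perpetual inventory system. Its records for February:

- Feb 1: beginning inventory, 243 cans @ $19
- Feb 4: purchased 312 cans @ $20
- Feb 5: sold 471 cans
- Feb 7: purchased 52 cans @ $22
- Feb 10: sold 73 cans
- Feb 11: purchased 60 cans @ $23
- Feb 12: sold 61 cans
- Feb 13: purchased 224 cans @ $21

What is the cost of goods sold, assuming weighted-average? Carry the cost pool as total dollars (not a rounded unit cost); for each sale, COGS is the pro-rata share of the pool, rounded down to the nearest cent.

COGS = $12,034.56

After Feb 1: 243 on hand, pool $4,617.00 (≈ $19.0000 each)
After Feb 4: 555 on hand, pool $10,857.00 (≈ $19.5622 each)
Feb 5, sell 471: 471/555 × $10,857.00 → $9,213.77
After Feb 7: 136 on hand, pool $2,787.23 (≈ $20.4943 each)
Feb 10, sell 73: 73/136 × $2,787.23 → $1,496.08
After Feb 11: 123 on hand, pool $2,671.15 (≈ $21.7167 each)
Feb 12, sell 61: 61/123 × $2,671.15 → $1,324.71
After Feb 13: 286 on hand, pool $6,050.44 (≈ $21.1554 each)
Total COGS = $9,213.77 + $1,496.08 + $1,324.71 = $12,034.56
Ending inventory (cost pool remaining) = $6,050.44
Check: goods available $18,085.00 = COGS $12,034.56 + ending $6,050.44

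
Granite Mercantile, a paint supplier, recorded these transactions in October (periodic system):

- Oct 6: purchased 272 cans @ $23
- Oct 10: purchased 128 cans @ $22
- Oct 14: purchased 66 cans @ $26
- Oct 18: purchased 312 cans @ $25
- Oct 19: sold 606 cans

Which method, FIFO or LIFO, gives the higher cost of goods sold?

FIFO COGS: 272 @ $23 + 128 @ $22 + 66 @ $26 + 140 @ $25 = $14,288
LIFO COGS: 312 @ $25 + 66 @ $26 + 128 @ $22 + 100 @ $23 = $14,632

LIFO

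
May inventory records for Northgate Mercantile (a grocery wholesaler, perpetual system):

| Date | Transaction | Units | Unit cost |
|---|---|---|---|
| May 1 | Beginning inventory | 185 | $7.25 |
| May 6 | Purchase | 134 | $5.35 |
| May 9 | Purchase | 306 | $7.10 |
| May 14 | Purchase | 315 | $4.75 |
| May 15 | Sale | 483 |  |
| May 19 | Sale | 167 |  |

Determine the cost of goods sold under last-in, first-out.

COGS = $3,824.00

May 15, 483 sold [LIFO — newest first]: 315 @ $4.75 + 168 @ $7.10 = $2,689.05
May 19, 167 sold [LIFO — newest first]: 138 @ $7.10 + 29 @ $5.35 = $1,134.95
Total COGS = $2,689.05 + $1,134.95 = $3,824.00
Ending inventory: 185 @ $7.25 + 105 @ $5.35 = $1,903.00
Check: goods available $5,727.00 = COGS $3,824.00 + ending $1,903.00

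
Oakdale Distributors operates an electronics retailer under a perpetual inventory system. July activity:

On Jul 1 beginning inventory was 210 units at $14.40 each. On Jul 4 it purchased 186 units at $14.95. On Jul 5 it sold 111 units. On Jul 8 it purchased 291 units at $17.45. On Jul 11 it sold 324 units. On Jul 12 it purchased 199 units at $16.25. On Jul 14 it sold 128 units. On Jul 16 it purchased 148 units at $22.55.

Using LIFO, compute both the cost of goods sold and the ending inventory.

COGS = $9,310.75; ending inventory = $8,143.05

Jul 5, 111 sold [LIFO — newest first]: 111 @ $14.95 = $1,659.45
Jul 11, 324 sold [LIFO — newest first]: 291 @ $17.45 + 33 @ $14.95 = $5,571.30
Jul 14, 128 sold [LIFO — newest first]: 128 @ $16.25 = $2,080.00
Total COGS = $1,659.45 + $5,571.30 + $2,080.00 = $9,310.75
Ending inventory: 210 @ $14.40 + 42 @ $14.95 + 71 @ $16.25 + 148 @ $22.55 = $8,143.05
Check: goods available $17,453.80 = COGS $9,310.75 + ending $8,143.05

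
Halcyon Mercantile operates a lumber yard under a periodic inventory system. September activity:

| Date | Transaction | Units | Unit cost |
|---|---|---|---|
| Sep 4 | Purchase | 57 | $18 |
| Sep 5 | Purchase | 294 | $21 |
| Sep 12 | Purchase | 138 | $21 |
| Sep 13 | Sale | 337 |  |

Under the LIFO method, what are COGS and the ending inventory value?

COGS = $7,077; ending inventory = $3,021

Sep 13, 337 sold [LIFO — newest first]: 138 @ $21 + 199 @ $21 = $7,077
Ending inventory: 57 @ $18 + 95 @ $21 = $3,021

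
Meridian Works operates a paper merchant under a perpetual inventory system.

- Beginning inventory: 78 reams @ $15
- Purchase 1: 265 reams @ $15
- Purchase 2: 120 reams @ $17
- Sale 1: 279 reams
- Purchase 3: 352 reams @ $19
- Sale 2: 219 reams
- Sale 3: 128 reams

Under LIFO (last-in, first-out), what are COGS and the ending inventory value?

Sale 1 (279) [LIFO — newest first]: 120 @ $17 + 159 @ $15 = $4,425
Sale 2 (219) [LIFO — newest first]: 219 @ $19 = $4,161
Sale 3 (128) [LIFO — newest first]: 128 @ $19 = $2,432
Total COGS = $4,425 + $4,161 + $2,432 = $11,018
Ending inventory: 78 @ $15 + 106 @ $15 + 5 @ $19 = $2,855
Check: goods available $13,873 = COGS $11,018 + ending $2,855

COGS = $11,018; ending inventory = $2,855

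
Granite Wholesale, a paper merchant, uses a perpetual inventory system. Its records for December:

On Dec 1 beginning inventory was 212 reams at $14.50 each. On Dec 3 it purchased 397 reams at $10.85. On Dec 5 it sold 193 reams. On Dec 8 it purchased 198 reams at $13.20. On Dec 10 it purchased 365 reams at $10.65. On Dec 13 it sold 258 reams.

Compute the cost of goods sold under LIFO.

COGS = $4,841.75

Dec 5, 193 sold [LIFO — newest first]: 193 @ $10.85 = $2,094.05
Dec 13, 258 sold [LIFO — newest first]: 258 @ $10.65 = $2,747.70
Total COGS = $2,094.05 + $2,747.70 = $4,841.75
Ending inventory: 212 @ $14.50 + 204 @ $10.85 + 198 @ $13.20 + 107 @ $10.65 = $9,040.55
Check: goods available $13,882.30 = COGS $4,841.75 + ending $9,040.55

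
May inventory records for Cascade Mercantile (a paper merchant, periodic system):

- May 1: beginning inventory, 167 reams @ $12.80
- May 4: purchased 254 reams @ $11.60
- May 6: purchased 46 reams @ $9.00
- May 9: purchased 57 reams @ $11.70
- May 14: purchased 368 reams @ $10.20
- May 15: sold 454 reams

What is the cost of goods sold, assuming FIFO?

COGS = $5,381.00

May 15, 454 sold [FIFO — oldest first]: 167 @ $12.80 + 254 @ $11.60 + 33 @ $9.00 = $5,381.00
Ending inventory: 13 @ $9.00 + 57 @ $11.70 + 368 @ $10.20 = $4,537.50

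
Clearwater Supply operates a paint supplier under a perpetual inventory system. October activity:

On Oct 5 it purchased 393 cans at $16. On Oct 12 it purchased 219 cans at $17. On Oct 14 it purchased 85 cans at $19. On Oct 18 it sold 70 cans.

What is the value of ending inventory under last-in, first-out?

Ending inventory = $10,296

Oct 18, 70 sold [LIFO — newest first]: 70 @ $19 = $1,330
Ending inventory: 393 @ $16 + 219 @ $17 + 15 @ $19 = $10,296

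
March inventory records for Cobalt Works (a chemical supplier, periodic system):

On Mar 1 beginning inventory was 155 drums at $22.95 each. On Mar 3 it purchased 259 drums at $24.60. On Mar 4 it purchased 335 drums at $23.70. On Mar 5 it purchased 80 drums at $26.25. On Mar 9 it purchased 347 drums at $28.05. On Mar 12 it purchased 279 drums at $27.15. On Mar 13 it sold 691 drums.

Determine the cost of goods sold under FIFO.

COGS = $16,493.55

Mar 13, 691 sold [FIFO — oldest first]: 155 @ $22.95 + 259 @ $24.60 + 277 @ $23.70 = $16,493.55
Ending inventory: 58 @ $23.70 + 80 @ $26.25 + 347 @ $28.05 + 279 @ $27.15 = $20,782.80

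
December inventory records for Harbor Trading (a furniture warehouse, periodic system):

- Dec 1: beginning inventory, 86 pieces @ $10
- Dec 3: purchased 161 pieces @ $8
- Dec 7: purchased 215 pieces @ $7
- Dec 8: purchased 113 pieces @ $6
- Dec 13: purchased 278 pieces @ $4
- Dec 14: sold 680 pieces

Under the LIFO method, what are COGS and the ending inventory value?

COGS = $3,887; ending inventory = $1,556

Dec 14, 680 sold [LIFO — newest first]: 278 @ $4 + 113 @ $6 + 215 @ $7 + 74 @ $8 = $3,887
Ending inventory: 86 @ $10 + 87 @ $8 = $1,556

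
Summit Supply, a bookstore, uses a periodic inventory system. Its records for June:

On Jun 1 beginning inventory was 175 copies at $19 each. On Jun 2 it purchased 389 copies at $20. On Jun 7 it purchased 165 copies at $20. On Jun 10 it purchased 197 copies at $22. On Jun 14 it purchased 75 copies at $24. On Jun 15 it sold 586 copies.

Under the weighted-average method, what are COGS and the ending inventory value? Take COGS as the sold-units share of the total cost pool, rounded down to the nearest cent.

COGS = $12,023.83; ending inventory = $8,515.17

Jun 15, sell 586: 586/1001 × $20,539.00 → $12,023.83
Ending inventory (cost pool remaining) = $8,515.17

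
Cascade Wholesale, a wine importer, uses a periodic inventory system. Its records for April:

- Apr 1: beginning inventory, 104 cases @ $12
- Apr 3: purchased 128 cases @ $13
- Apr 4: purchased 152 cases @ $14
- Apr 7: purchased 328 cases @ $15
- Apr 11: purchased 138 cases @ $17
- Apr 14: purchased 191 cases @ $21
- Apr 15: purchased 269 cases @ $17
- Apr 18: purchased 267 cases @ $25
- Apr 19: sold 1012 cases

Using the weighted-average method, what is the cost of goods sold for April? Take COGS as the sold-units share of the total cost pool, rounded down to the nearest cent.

COGS = $17,689.14

Apr 19, sell 1012: 1012/1577 × $27,565.00 → $17,689.14
Ending inventory (cost pool remaining) = $9,875.86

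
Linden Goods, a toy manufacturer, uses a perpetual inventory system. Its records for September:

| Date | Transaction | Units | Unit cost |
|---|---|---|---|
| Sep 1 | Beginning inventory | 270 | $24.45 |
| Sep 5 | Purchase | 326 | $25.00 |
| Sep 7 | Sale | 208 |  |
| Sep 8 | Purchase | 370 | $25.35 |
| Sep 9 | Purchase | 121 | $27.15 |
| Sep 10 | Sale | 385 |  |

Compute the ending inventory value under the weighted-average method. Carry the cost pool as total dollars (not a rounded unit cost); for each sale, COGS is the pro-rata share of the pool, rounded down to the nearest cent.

After Sep 1: 270 on hand, pool $6,601.50 (≈ $24.4500 each)
After Sep 5: 596 on hand, pool $14,751.50 (≈ $24.7508 each)
Sep 7, sell 208: 208/596 × $14,751.50 → $5,148.17
After Sep 8: 758 on hand, pool $18,982.83 (≈ $25.0433 each)
After Sep 9: 879 on hand, pool $22,267.98 (≈ $25.3333 each)
Sep 10, sell 385: 385/879 × $22,267.98 → $9,753.32
Total COGS = $5,148.17 + $9,753.32 = $14,901.49
Ending inventory (cost pool remaining) = $12,514.66

Ending inventory = $12,514.66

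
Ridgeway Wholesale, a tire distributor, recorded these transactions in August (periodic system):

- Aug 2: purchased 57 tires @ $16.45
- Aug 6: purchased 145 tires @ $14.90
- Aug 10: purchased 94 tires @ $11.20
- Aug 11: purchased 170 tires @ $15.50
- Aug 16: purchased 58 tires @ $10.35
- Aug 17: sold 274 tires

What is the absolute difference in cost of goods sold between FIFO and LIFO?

$154.05

FIFO COGS: 57 @ $16.45 + 145 @ $14.90 + 72 @ $11.20 = $3,904.55
LIFO COGS: 58 @ $10.35 + 170 @ $15.50 + 46 @ $11.20 = $3,750.50
Difference = |$3,904.55 − $3,750.50| = $154.05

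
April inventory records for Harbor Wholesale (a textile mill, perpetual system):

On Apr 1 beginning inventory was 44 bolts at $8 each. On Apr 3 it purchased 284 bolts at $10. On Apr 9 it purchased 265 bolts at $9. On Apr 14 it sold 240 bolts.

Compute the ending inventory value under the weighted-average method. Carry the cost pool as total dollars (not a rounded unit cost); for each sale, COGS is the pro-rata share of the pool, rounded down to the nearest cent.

After Apr 1: 44 on hand, pool $352.00 (≈ $8.0000 each)
After Apr 3: 328 on hand, pool $3,192.00 (≈ $9.7317 each)
After Apr 9: 593 on hand, pool $5,577.00 (≈ $9.4047 each)
Apr 14, sell 240: 240/593 × $5,577.00 → $2,257.13
Ending inventory (cost pool remaining) = $3,319.87

Ending inventory = $3,319.87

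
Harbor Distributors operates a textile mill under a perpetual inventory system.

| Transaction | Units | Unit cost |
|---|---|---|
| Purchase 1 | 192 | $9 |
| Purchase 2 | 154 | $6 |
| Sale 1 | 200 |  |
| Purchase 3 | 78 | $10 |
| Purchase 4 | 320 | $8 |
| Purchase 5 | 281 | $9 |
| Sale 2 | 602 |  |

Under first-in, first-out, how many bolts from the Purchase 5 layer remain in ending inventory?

223

Sale 1 (200) [FIFO — oldest first]: 192 @ $9 + 8 @ $6 = $1,776
Sale 2 (602) [FIFO — oldest first]: 146 @ $6 + 78 @ $10 + 320 @ $8 + 58 @ $9 = $4,738
Total COGS = $1,776 + $4,738 = $6,514
Ending inventory: 223 @ $9 = $2,007
Check: goods available $8,521 = COGS $6,514 + ending $2,007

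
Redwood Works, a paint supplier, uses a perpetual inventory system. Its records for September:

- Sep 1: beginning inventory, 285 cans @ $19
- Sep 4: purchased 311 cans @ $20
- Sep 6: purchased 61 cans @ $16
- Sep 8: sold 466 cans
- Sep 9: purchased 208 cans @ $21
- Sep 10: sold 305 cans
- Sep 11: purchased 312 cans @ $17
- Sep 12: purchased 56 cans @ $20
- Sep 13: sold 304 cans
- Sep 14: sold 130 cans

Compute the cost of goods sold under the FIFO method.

COGS = $22,843

Sep 8, 466 sold [FIFO — oldest first]: 285 @ $19 + 181 @ $20 = $9,035
Sep 10, 305 sold [FIFO — oldest first]: 130 @ $20 + 61 @ $16 + 114 @ $21 = $5,970
Sep 13, 304 sold [FIFO — oldest first]: 94 @ $21 + 210 @ $17 = $5,544
Sep 14, 130 sold [FIFO — oldest first]: 102 @ $17 + 28 @ $20 = $2,294
Total COGS = $9,035 + $5,970 + $5,544 + $2,294 = $22,843
Ending inventory: 28 @ $20 = $560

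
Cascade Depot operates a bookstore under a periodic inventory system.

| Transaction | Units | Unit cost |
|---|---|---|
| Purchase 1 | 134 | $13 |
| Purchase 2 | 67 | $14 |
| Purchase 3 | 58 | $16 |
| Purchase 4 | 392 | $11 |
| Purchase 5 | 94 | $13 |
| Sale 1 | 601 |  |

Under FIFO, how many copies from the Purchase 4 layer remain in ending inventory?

50

Sale 1 (601) [FIFO — oldest first]: 134 @ $13 + 67 @ $14 + 58 @ $16 + 342 @ $11 = $7,370
Ending inventory: 50 @ $11 + 94 @ $13 = $1,772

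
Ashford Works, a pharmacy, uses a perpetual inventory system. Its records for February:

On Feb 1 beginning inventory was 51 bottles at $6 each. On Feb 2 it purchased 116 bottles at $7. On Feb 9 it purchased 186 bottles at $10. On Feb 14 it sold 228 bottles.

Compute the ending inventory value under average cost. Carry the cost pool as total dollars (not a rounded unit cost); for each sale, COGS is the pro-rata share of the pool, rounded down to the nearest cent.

After Feb 1: 51 on hand, pool $306.00 (≈ $6.0000 each)
After Feb 2: 167 on hand, pool $1,118.00 (≈ $6.6946 each)
After Feb 9: 353 on hand, pool $2,978.00 (≈ $8.4363 each)
Feb 14, sell 228: 228/353 × $2,978.00 → $1,923.46
Ending inventory (cost pool remaining) = $1,054.54
Check: goods available $2,978.00 = COGS $1,923.46 + ending $1,054.54

Ending inventory = $1,054.54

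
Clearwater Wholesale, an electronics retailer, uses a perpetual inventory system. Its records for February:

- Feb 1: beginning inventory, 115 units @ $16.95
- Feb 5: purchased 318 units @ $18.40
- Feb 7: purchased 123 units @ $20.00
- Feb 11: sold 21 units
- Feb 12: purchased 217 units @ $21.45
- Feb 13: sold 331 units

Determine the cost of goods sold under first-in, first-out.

COGS = $6,310.05

Feb 11, 21 sold [FIFO — oldest first]: 21 @ $16.95 = $355.95
Feb 13, 331 sold [FIFO — oldest first]: 94 @ $16.95 + 237 @ $18.40 = $5,954.10
Total COGS = $355.95 + $5,954.10 = $6,310.05
Ending inventory: 81 @ $18.40 + 123 @ $20.00 + 217 @ $21.45 = $8,605.05
Check: goods available $14,915.10 = COGS $6,310.05 + ending $8,605.05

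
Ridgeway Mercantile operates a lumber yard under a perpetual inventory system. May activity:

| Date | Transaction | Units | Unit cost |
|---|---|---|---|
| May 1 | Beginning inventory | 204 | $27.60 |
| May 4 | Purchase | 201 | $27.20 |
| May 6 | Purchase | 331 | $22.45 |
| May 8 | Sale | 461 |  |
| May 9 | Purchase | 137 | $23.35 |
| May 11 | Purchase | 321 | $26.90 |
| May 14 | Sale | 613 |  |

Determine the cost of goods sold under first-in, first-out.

COGS = $27,134.40

May 8, 461 sold [FIFO — oldest first]: 204 @ $27.60 + 201 @ $27.20 + 56 @ $22.45 = $12,354.80
May 14, 613 sold [FIFO — oldest first]: 275 @ $22.45 + 137 @ $23.35 + 201 @ $26.90 = $14,779.60
Total COGS = $12,354.80 + $14,779.60 = $27,134.40
Ending inventory: 120 @ $26.90 = $3,228.00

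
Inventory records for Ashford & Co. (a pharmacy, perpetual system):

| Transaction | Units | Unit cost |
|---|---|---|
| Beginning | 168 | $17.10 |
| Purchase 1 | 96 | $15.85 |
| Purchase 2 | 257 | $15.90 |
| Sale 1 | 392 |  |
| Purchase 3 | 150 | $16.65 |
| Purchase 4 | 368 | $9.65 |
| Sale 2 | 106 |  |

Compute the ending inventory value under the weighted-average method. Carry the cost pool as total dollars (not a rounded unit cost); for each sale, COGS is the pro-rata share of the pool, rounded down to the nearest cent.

Ending inventory = $6,813.54

After Beginning: 168 on hand, pool $2,872.80 (≈ $17.1000 each)
After Purchase 1: 264 on hand, pool $4,394.40 (≈ $16.6455 each)
After Purchase 2: 521 on hand, pool $8,480.70 (≈ $16.2777 each)
Sale 1, sell 392: 392/521 × $8,480.70 → $6,380.87
After Purchase 3: 279 on hand, pool $4,597.33 (≈ $16.4779 each)
After Purchase 4: 647 on hand, pool $8,148.53 (≈ $12.5943 each)
Sale 2, sell 106: 106/647 × $8,148.53 → $1,334.99
Total COGS = $6,380.87 + $1,334.99 = $7,715.86
Ending inventory (cost pool remaining) = $6,813.54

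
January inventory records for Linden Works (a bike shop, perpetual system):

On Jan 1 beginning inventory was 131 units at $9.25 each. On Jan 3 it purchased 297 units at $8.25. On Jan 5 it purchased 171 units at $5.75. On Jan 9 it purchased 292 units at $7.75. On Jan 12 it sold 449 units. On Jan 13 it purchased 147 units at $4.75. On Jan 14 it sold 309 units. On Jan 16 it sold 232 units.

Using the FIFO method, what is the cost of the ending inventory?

Ending inventory = $228.00

Jan 12, 449 sold [FIFO — oldest first]: 131 @ $9.25 + 297 @ $8.25 + 21 @ $5.75 = $3,782.75
Jan 14, 309 sold [FIFO — oldest first]: 150 @ $5.75 + 159 @ $7.75 = $2,094.75
Jan 16, 232 sold [FIFO — oldest first]: 133 @ $7.75 + 99 @ $4.75 = $1,501.00
Total COGS = $3,782.75 + $2,094.75 + $1,501.00 = $7,378.50
Ending inventory: 48 @ $4.75 = $228.00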